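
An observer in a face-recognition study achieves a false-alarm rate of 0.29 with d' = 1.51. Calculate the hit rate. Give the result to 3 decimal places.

z(false-alarm rate) = z(0.29) = -0.5534
z(H) = z(FA) + d' = -0.5534 + 1.51 = 0.9566
hit rate = Φ(0.9566) = 0.8306

hit rate = 0.831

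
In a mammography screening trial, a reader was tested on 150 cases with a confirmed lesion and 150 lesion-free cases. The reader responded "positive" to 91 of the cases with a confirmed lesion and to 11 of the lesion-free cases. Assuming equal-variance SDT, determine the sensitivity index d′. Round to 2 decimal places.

H = 91/150 = 0.6067
FA = 11/150 = 0.0733
z(0.6067) = 0.271, z(0.0733) = -1.452
d' = z(H) − z(FA) = 0.271 − (-1.452) = 1.723

d′ = 1.72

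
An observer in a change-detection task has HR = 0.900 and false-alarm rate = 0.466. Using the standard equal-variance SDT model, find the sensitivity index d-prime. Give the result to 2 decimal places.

Φ⁻¹(H) = Φ⁻¹(0.900) = 1.282
Φ⁻¹(FA) = Φ⁻¹(0.466) = -0.085
d' = z(H) − z(FA) = 1.282 − (-0.085) = 1.367

d-prime = 1.37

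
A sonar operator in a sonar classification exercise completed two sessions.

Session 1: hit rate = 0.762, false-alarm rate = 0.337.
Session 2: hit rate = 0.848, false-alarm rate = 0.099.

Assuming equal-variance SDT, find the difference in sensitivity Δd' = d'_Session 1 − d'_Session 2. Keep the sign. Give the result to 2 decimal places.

Session 1: z(0.762) = 0.713, z(0.337) = -0.421, d' = 1.134
Session 2: z(0.848) = 1.028, z(0.099) = -1.287, d' = 2.315
Δd' = d'_Session 1 − d'_Session 2 = 1.134 − 2.315 = -1.181
Session 2 has the higher sensitivity.

Δd' = -1.18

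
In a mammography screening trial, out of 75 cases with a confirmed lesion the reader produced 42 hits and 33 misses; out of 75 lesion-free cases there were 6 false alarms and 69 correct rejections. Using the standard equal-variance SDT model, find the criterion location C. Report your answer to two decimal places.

C = 0.63

H = 42/75 = 0.5600
FA = 6/75 = 0.0800
z(H) = 0.151
z(FA) = -1.405
c = −½·[z(H) + z(FA)] = −0.5 × (0.151 + (-1.405)) = 0.627
c > 0: the reader has a conservative response bias.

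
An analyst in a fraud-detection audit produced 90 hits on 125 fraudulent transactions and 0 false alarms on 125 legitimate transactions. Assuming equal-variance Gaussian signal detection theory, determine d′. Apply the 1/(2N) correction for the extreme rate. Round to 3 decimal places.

d′ = 3.235

The false-alarm rate is 0/125 = 0, so apply the 1/(2N) correction: FA → 1/(2·125) = 0.00400.
z(H) = z(0.72000) = 0.5828
z(FA) = z(0.00400) = -2.6521
d' = 0.5828 − (-2.6521) = 3.2349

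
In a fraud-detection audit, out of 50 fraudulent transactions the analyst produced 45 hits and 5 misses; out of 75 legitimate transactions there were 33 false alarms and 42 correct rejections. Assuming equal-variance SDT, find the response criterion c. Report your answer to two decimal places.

c = -0.57

H = 45/50 = 0.9000
FA = 33/75 = 0.4400
Φ⁻¹(H) = Φ⁻¹(0.9000) = 1.282
Φ⁻¹(FA) = Φ⁻¹(0.4400) = -0.151
c = −½·[z(H) + z(FA)] = −0.5 × (1.282 + (-0.151)) = -0.5655
c < 0: the analyst has a liberal response bias.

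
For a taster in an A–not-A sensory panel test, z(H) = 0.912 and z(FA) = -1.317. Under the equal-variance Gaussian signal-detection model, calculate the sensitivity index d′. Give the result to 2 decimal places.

d′ = 2.23

d' = z(H) − z(FA) = 0.912 − (-1.317) = 2.229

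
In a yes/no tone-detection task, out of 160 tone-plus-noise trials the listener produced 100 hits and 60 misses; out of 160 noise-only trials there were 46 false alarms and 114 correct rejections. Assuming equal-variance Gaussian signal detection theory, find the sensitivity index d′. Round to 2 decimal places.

d′ = 0.88

H = 100/160 = 0.6250
FA = 46/160 = 0.2875
Φ⁻¹(0.6250) = 0.3186, Φ⁻¹(0.2875) = -0.5607
d' = z(H) − z(FA) = 0.3186 − (-0.5607) = 0.8793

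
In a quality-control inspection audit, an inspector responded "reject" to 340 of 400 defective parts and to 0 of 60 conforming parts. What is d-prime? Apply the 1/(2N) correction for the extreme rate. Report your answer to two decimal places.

The false-alarm rate is 0/60 = 0, so apply the 1/(2N) correction: FA → 1/(2·60) = 0.00833.
z(H) = z(0.85000) = 1.036
z(FA) = z(0.00833) = -2.394
d' = 1.036 − (-2.394) = 3.430

d-prime = 3.43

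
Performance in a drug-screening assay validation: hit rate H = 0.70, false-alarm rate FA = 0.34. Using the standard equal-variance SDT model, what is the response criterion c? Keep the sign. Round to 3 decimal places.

z(0.70) = 0.5244, z(0.34) = -0.4125
c = −½·[z(H) + z(FA)] = −0.5 × (0.5244 + (-0.4125)) = -0.05595

c = -0.056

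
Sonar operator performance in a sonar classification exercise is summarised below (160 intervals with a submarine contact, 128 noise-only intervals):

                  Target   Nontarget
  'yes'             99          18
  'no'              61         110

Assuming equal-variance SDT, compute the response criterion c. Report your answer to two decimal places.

c = 0.39

H = 99/160 = 0.6188
FA = 18/128 = 0.1406
z(H) = z(0.6188) = 0.302
z(FA) = z(0.1406) = -1.078
c = −½·[z(H) + z(FA)] = −0.5 × (0.302 + (-1.078)) = 0.388
c > 0: the sonar operator has a conservative response bias.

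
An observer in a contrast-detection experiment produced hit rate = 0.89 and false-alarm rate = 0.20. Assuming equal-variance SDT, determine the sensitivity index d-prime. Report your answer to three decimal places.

z(H) = 1.2265
z(FA) = -0.8416
d' = z(H) − z(FA) = 1.2265 − (-0.8416) = 2.0681

d-prime = 2.068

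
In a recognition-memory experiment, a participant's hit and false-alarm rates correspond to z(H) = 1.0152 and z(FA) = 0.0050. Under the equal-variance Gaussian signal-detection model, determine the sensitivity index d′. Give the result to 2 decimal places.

d' = z(H) − z(FA) = 1.0152 − 0.0050 = 1.0102

d′ = 1.01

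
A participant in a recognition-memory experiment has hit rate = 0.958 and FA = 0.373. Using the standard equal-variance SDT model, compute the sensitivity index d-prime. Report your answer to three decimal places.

z(H) = 1.7279
z(FA) = -0.3239
d' = z(H) − z(FA) = 1.7279 − (-0.3239) = 2.0518

d-prime = 2.052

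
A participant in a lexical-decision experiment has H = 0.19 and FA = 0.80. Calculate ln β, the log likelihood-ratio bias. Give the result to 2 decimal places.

ln β = -0.03

z(H) = z(0.19) = -0.878
z(FA) = z(0.80) = 0.842
ln β = −½·[z(H)² − z(FA)²] = −0.5 × (0.771 − 0.709) = -0.031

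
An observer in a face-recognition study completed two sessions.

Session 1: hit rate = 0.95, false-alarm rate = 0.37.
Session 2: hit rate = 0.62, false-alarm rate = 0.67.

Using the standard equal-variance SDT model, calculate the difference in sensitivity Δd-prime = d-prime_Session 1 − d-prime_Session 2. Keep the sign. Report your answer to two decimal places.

Δd-prime = 2.11

Session 1: z(0.95) = 1.645, z(0.37) = -0.332, d' = 1.977
Session 2: z(0.62) = 0.305, z(0.67) = 0.440, d' = -0.135
Δd' = d'_Session 1 − d'_Session 2 = 1.977 − (-0.135) = 2.112
Session 1 has the higher sensitivity.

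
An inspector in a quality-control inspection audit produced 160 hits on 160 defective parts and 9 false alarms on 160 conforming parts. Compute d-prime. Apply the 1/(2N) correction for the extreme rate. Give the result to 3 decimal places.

The hit rate is 160/160 = 1, so apply the 1/(2N) correction: H → 1 − 1/(2·160) = 0.99687.
z(H) = z(0.99687) = 2.7338
z(FA) = z(0.05625) = -1.5871
d' = 2.7338 − (-1.5871) = 4.3209

d-prime = 4.321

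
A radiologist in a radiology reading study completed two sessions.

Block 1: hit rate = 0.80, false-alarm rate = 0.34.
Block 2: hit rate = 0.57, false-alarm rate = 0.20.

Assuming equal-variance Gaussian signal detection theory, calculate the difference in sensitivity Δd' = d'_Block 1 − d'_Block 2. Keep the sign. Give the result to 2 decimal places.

Block 1: z(0.80) = 0.842, z(0.34) = -0.412, d' = 1.254
Block 2: z(0.57) = 0.176, z(0.20) = -0.842, d' = 1.018
Δd' = d'_Block 1 − d'_Block 2 = 1.254 − 1.018 = 0.236
Block 1 has the higher sensitivity.

Δd' = 0.24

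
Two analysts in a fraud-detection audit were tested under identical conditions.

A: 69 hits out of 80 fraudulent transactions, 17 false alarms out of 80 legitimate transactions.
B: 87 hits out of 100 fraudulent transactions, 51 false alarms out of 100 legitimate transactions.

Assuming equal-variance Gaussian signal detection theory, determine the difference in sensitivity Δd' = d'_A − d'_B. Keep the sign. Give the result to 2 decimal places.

A: z(0.8625) = 1.092, z(0.2125) = -0.798, d' = 1.890
B: z(0.8700) = 1.126, z(0.5100) = 0.025, d' = 1.101
Δd' = d'_A − d'_B = 1.890 − 1.101 = 0.789
A has the higher sensitivity.

Δd' = 0.79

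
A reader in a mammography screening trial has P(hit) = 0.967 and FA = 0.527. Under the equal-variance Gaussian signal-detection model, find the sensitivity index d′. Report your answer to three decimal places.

d′ = 1.771

z(0.967) = 1.8384, z(0.527) = 0.0677
d' = z(H) − z(FA) = 1.8384 − 0.0677 = 1.7707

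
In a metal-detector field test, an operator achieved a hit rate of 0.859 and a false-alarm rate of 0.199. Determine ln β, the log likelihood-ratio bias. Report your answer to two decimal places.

z(0.859) = 1.076, z(0.199) = -0.845
ln β = −½·[z(H)² − z(FA)²] = −0.5 × (1.158 − 0.714) = -0.222

ln β = -0.22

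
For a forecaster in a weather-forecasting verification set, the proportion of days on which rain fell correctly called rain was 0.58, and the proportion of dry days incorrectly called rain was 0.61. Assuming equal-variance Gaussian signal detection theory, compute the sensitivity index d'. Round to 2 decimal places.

Φ⁻¹(H) = Φ⁻¹(0.58) = 0.2019
Φ⁻¹(FA) = Φ⁻¹(0.61) = 0.2793
d' = z(H) − z(FA) = 0.2019 − 0.2793 = -0.0774

d' = -0.08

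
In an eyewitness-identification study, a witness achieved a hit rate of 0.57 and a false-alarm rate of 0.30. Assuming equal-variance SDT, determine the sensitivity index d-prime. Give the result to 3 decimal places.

d-prime = 0.701

z(H) = z(0.57) = 0.1764
z(FA) = z(0.30) = -0.5244
d' = z(H) − z(FA) = 0.1764 − (-0.5244) = 0.7008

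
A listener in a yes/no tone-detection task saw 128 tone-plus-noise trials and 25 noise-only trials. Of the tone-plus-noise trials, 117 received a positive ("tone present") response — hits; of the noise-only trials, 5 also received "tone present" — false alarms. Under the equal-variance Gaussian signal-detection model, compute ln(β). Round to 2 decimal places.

ln β = -0.58

H = 117/128 = 0.9141
FA = 5/25 = 0.2000
Φ⁻¹(H) = 1.366
Φ⁻¹(FA) = -0.842
ln β = −½·[z(H)² − z(FA)²] = −0.5 × (1.866 − 0.709) = -0.5785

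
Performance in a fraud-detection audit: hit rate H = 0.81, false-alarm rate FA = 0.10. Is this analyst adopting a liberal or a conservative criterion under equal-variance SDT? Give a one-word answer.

z(H) = 0.878, z(FA) = -1.282
c = −½·(z(H) + z(FA)) = 0.202
c > 0 → conservative criterion (biased toward responding “no”).

conservative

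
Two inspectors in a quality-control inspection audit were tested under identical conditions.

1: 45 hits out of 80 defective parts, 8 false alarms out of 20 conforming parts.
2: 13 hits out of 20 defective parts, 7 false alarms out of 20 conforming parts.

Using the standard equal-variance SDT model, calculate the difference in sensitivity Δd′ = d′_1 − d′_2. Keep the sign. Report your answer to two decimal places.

1: z(0.5625) = 0.157, z(0.4000) = -0.253, d' = 0.410
2: z(0.6500) = 0.385, z(0.3500) = -0.385, d' = 0.770
Δd' = d'_1 − d'_2 = 0.410 − 0.770 = -0.360
2 has the higher sensitivity.

Δd′ = -0.36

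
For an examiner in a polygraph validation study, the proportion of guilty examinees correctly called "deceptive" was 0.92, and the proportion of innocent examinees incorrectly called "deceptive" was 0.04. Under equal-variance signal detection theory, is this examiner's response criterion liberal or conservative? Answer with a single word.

conservative

z(H) = 1.405, z(FA) = -1.751
c = −½·(z(H) + z(FA)) = 0.173
c > 0 → conservative criterion (biased toward responding “no”).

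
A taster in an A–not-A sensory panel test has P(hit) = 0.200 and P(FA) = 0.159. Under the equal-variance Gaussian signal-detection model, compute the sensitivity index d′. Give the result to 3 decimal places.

d′ = 0.157

z(H) = z(0.200) = -0.8416
z(FA) = z(0.159) = -0.9986
d' = z(H) − z(FA) = -0.8416 − (-0.9986) = 0.1570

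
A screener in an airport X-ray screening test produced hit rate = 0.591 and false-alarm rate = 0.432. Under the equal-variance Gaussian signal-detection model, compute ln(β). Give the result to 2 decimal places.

ln β = -0.01

z(H) = z(0.591) = 0.230
z(FA) = z(0.432) = -0.171
ln β = −½·[z(H)² − z(FA)²] = −0.5 × (0.053 − 0.029) = -0.012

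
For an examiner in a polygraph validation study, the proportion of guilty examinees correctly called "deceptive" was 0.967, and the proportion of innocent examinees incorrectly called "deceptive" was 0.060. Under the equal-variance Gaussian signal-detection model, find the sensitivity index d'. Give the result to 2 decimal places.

Φ⁻¹(H) = Φ⁻¹(0.967) = 1.8384
Φ⁻¹(FA) = Φ⁻¹(0.060) = -1.5548
d' = z(H) − z(FA) = 1.8384 − (-1.5548) = 3.3932

d' = 3.39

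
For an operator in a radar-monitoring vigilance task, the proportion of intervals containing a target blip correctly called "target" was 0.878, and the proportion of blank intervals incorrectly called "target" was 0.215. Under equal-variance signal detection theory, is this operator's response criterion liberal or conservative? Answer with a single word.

liberal

z(H) = 1.165, z(FA) = -0.789
c = −½·(z(H) + z(FA)) = -0.188
c < 0 → liberal criterion (biased toward responding “yes”).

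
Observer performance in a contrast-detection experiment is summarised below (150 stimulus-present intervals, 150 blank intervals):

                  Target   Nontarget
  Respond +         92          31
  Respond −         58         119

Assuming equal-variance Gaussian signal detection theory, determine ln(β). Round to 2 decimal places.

H = 92/150 = 0.6133
FA = 31/150 = 0.2067
z(H) = z(0.6133) = 0.288
z(FA) = z(0.2067) = -0.818
ln β = −½·[z(H)² − z(FA)²] = −0.5 × (0.083 − 0.669) = 0.293

ln β = 0.29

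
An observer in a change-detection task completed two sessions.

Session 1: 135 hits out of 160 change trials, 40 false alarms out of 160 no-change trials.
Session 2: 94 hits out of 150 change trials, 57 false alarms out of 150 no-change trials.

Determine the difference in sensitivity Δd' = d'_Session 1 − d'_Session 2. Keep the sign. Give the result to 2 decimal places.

Session 1: z(0.8438) = 1.010, z(0.2500) = -0.674, d' = 1.684
Session 2: z(0.6267) = 0.323, z(0.3800) = -0.305, d' = 0.628
Δd' = d'_Session 1 − d'_Session 2 = 1.684 − 0.628 = 1.056
Session 1 has the higher sensitivity.

Δd' = 1.06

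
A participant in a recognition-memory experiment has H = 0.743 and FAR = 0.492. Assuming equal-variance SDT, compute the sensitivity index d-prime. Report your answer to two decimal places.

d-prime = 0.67

z(H) = 0.653
z(FA) = -0.020
d' = z(H) − z(FA) = 0.653 − (-0.020) = 0.673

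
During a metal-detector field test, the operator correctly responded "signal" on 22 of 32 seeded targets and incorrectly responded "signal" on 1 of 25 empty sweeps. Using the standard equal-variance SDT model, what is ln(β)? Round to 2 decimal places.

ln β = 1.41

H = 22/32 = 0.6875
FA = 1/25 = 0.0400
z(H) = 0.489
z(FA) = -1.751
ln β = −½·[z(H)² − z(FA)²] = −0.5 × (0.239 − 3.066) = 1.4135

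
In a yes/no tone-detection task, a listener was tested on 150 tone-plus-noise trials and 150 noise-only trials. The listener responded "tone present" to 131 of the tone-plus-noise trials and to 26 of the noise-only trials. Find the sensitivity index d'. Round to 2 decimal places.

H = 131/150 = 0.8733
FA = 26/150 = 0.1733
Φ⁻¹(H) = Φ⁻¹(0.8733) = 1.142
Φ⁻¹(FA) = Φ⁻¹(0.1733) = -0.941
d' = z(H) − z(FA) = 1.142 − (-0.941) = 2.083

d' = 2.08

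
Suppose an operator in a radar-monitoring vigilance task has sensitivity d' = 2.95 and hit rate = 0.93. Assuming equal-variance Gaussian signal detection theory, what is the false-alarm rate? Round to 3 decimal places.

z(hit rate) = z(0.93) = 1.4758
z(FA) = z(H) − d' = 1.4758 − 2.95 = -1.4742
false-alarm rate = Φ(-1.4742) = 0.0702

false-alarm rate = 0.070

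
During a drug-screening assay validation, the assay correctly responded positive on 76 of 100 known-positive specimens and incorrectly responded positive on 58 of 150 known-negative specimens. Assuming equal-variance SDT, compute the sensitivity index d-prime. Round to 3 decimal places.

d-prime = 0.994

H = 76/100 = 0.7600
FA = 58/150 = 0.3867
Φ⁻¹(H) = Φ⁻¹(0.7600) = 0.7063
Φ⁻¹(FA) = Φ⁻¹(0.3867) = -0.2879
d' = z(H) − z(FA) = 0.7063 − (-0.2879) = 0.9942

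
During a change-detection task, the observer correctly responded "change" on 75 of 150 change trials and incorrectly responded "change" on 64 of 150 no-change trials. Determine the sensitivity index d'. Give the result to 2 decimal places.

H = 75/150 = 0.5000
FA = 64/150 = 0.4267
z(H) = 0.0000
z(FA) = -0.1848
d' = z(H) − z(FA) = 0.0000 − (-0.1848) = 0.1848

d' = 0.18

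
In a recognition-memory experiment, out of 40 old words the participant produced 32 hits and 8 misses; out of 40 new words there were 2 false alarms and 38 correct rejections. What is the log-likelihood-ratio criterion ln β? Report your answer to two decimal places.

H = 32/40 = 0.8000
FA = 2/40 = 0.0500
z(H) = 0.842
z(FA) = -1.645
ln β = −½·[z(H)² − z(FA)²] = −0.5 × (0.709 − 2.706) = 0.9985

ln β = 1.00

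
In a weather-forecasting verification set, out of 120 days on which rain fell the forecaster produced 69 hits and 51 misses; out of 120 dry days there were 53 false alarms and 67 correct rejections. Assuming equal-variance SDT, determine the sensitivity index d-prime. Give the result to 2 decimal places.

d-prime = 0.34

H = 69/120 = 0.5750
FA = 53/120 = 0.4417
Φ⁻¹(0.5750) = 0.189, Φ⁻¹(0.4417) = -0.147
d' = z(H) − z(FA) = 0.189 − (-0.147) = 0.336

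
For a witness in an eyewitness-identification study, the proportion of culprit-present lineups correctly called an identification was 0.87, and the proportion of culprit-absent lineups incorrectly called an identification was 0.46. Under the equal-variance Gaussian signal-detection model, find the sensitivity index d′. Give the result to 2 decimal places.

d′ = 1.23

Φ⁻¹(0.87) = 1.1264, Φ⁻¹(0.46) = -0.1004
d' = z(H) − z(FA) = 1.1264 − (-0.1004) = 1.2268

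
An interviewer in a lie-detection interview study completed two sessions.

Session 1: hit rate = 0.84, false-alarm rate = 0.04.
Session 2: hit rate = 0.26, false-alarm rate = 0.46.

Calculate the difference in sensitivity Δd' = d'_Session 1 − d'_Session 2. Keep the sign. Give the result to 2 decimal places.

Δd' = 3.29

Session 1: z(0.84) = 0.994, z(0.04) = -1.751, d' = 2.745
Session 2: z(0.26) = -0.643, z(0.46) = -0.100, d' = -0.543
Δd' = d'_Session 1 − d'_Session 2 = 2.745 − (-0.543) = 3.288
Session 1 has the higher sensitivity.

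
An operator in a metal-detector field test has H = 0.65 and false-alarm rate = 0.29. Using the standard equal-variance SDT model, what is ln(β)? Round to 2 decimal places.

z(H) = 0.385
z(FA) = -0.553
ln β = −½·[z(H)² − z(FA)²] = −0.5 × (0.148 − 0.306) = 0.079

ln β = 0.08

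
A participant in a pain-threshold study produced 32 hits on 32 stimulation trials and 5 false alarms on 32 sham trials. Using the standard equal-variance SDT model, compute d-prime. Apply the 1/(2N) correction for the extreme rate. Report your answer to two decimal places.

d-prime = 3.16

The hit rate is 32/32 = 1, so apply the 1/(2N) correction: H → 1 − 1/(2·32) = 0.98438.
z(H) = z(0.98438) = 2.154
z(FA) = z(0.15625) = -1.010
d' = 2.154 − (-1.010) = 3.164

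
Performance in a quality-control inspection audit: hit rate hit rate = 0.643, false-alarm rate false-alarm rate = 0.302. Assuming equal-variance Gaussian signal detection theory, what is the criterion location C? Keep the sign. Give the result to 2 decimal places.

z(H) = 0.366
z(FA) = -0.519
c = −½·[z(H) + z(FA)] = −0.5 × (0.366 + (-0.519)) = 0.0765

C = 0.08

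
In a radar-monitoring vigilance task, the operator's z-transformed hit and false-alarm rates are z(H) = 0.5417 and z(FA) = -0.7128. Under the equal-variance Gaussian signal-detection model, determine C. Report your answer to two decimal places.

C = 0.09

c = −½·[z(H) + z(FA)] = −½·(0.5417 + (-0.7128)) = 0.08555
c > 0: the operator has a conservative response bias.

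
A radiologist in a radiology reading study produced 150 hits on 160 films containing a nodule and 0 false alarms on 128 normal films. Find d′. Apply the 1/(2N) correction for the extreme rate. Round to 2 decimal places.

The false-alarm rate is 0/128 = 0, so apply the 1/(2N) correction: FA → 1/(2·128) = 0.00391.
z(H) = z(0.93750) = 1.534
z(FA) = z(0.00391) = -2.660
d' = 1.534 − (-2.660) = 4.194

d′ = 4.19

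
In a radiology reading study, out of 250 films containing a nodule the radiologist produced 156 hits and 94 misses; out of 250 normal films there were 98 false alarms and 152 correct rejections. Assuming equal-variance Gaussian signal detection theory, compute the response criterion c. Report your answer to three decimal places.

c = -0.021

H = 156/250 = 0.6240
FA = 98/250 = 0.3920
z(0.6240) = 0.3160, z(0.3920) = -0.2741
c = −½·[z(H) + z(FA)] = −0.5 × (0.3160 + (-0.2741)) = -0.02095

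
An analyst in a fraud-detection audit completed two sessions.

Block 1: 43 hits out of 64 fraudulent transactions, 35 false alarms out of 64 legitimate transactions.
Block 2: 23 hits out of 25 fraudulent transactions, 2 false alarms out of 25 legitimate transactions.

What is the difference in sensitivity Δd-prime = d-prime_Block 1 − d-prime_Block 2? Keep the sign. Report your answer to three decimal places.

Block 1: z(0.6719) = 0.4452, z(0.5469) = 0.1178, d' = 0.3274
Block 2: z(0.9200) = 1.4051, z(0.0800) = -1.4051, d' = 2.8102
Δd' = d'_Block 1 − d'_Block 2 = 0.3274 − 2.8102 = -2.4828
Block 2 has the higher sensitivity.

Δd-prime = -2.483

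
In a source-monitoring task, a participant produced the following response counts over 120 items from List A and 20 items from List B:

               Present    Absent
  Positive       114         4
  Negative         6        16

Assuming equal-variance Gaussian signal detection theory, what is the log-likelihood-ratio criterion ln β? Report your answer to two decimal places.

ln β = -1.00

H = 114/120 = 0.9500
FA = 4/20 = 0.2000
z(H) = z(0.9500) = 1.645
z(FA) = z(0.2000) = -0.842
ln β = −½·[z(H)² − z(FA)²] = −0.5 × (2.706 − 0.709) = -0.9985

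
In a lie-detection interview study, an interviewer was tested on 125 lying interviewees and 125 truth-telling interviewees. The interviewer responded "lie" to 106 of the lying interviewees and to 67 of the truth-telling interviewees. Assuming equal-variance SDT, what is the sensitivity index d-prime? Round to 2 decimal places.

H = 106/125 = 0.8480
FA = 67/125 = 0.5360
Φ⁻¹(H) = 1.0279
Φ⁻¹(FA) = 0.0904
d' = z(H) − z(FA) = 1.0279 − 0.0904 = 0.9375

d-prime = 0.94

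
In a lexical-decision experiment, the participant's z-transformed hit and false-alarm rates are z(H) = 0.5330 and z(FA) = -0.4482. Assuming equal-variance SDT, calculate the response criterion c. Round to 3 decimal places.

c = −½·[z(H) + z(FA)] = −½·(0.5330 + (-0.4482)) = -0.0424
c < 0: the participant has a liberal response bias.

c = -0.042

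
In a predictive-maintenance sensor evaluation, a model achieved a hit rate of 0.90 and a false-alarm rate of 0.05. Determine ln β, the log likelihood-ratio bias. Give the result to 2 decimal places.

ln β = 0.53

z(0.90) = 1.282, z(0.05) = -1.645
ln β = −½·[z(H)² − z(FA)²] = −0.5 × (1.644 − 2.706) = 0.531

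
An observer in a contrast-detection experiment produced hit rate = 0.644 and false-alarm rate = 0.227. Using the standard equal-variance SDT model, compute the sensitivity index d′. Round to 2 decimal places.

d′ = 1.12

Φ⁻¹(H) = Φ⁻¹(0.644) = 0.3692
Φ⁻¹(FA) = Φ⁻¹(0.227) = -0.7488
d' = z(H) − z(FA) = 0.3692 − (-0.7488) = 1.1180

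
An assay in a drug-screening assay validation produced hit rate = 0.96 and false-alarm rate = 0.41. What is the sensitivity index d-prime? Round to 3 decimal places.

d-prime = 1.978

Φ⁻¹(H) = Φ⁻¹(0.96) = 1.7507
Φ⁻¹(FA) = Φ⁻¹(0.41) = -0.2275
d' = z(H) − z(FA) = 1.7507 − (-0.2275) = 1.9782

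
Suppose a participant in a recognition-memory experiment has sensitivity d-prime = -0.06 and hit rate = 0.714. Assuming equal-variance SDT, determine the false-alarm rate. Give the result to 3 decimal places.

z(hit rate) = z(0.714) = 0.5651
z(FA) = z(H) − d' = 0.5651 − (-0.06) = 0.6251
false-alarm rate = Φ(0.6251) = 0.7340

false-alarm rate = 0.734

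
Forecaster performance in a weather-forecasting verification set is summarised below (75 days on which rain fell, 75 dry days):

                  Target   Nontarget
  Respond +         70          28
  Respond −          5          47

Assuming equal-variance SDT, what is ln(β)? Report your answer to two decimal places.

H = 70/75 = 0.9333
FA = 28/75 = 0.3733
z(H) = 1.501
z(FA) = -0.323
ln β = −½·[z(H)² − z(FA)²] = −0.5 × (2.253 − 0.104) = -1.0745

ln β = -1.07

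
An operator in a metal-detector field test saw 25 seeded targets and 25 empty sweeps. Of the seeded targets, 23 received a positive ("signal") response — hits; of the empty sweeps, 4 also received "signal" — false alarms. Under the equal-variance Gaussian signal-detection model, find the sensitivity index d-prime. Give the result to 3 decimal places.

H = 23/25 = 0.9200
FA = 4/25 = 0.1600
z(H) = 1.4051
z(FA) = -0.9945
d' = z(H) − z(FA) = 1.4051 − (-0.9945) = 2.3996

d-prime = 2.400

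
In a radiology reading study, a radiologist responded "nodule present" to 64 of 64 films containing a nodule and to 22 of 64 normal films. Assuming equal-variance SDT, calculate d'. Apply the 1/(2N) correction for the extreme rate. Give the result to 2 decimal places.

The hit rate is 64/64 = 1, so apply the 1/(2N) correction: H → 1 − 1/(2·64) = 0.99219.
z(H) = z(0.99219) = 2.418
z(FA) = z(0.34375) = -0.402
d' = 2.418 − (-0.402) = 2.820

d' = 2.82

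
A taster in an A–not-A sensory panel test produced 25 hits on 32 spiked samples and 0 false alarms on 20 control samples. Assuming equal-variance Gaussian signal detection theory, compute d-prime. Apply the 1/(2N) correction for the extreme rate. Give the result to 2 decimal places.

The false-alarm rate is 0/20 = 0, so apply the 1/(2N) correction: FA → 1/(2·20) = 0.02500.
z(H) = z(0.78125) = 0.776
z(FA) = z(0.02500) = -1.960
d' = 0.776 − (-1.960) = 2.736

d-prime = 2.74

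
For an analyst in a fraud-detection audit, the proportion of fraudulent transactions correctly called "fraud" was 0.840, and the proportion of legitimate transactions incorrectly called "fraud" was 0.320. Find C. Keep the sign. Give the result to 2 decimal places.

Φ⁻¹(H) = 0.994
Φ⁻¹(FA) = -0.468
c = −½·[z(H) + z(FA)] = −0.5 × (0.994 + (-0.468)) = -0.263
c < 0: the analyst has a liberal response bias.

C = -0.26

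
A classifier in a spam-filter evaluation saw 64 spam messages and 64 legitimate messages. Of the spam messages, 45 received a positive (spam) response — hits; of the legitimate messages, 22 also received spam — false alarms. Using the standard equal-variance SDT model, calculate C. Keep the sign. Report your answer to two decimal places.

H = 45/64 = 0.7031
FA = 22/64 = 0.3438
z(0.7031) = 0.5333, z(0.3438) = -0.4021
c = −½·[z(H) + z(FA)] = −0.5 × (0.5333 + (-0.4021)) = -0.0656

C = -0.07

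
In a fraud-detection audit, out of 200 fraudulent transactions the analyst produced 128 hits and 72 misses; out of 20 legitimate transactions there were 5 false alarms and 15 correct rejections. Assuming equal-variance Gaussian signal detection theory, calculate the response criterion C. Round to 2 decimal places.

H = 128/200 = 0.6400
FA = 5/20 = 0.2500
z(H) = 0.3585
z(FA) = -0.6745
c = −½·[z(H) + z(FA)] = −0.5 × (0.3585 + (-0.6745)) = 0.1580

C = 0.16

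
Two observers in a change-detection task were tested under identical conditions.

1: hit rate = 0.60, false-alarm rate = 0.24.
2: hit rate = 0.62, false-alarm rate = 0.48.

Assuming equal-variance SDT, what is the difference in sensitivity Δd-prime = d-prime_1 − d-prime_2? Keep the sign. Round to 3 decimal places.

Δd-prime = 0.604

1: z(0.60) = 0.2533, z(0.24) = -0.7063, d' = 0.9596
2: z(0.62) = 0.3055, z(0.48) = -0.0502, d' = 0.3557
Δd' = d'_1 − d'_2 = 0.9596 − 0.3557 = 0.6039
1 has the higher sensitivity.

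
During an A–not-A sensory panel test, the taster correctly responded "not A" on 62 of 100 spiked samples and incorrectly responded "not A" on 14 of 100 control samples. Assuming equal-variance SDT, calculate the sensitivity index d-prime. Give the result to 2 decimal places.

d-prime = 1.39

H = 62/100 = 0.6200
FA = 14/100 = 0.1400
z(H) = z(0.6200) = 0.305
z(FA) = z(0.1400) = -1.080
d' = z(H) − z(FA) = 0.305 − (-1.080) = 1.385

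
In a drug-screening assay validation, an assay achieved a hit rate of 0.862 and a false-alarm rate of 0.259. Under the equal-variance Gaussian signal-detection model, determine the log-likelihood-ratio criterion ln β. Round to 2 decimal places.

ln β = -0.38

z(0.862) = 1.089, z(0.259) = -0.646
ln β = −½·[z(H)² − z(FA)²] = −0.5 × (1.186 − 0.417) = -0.3845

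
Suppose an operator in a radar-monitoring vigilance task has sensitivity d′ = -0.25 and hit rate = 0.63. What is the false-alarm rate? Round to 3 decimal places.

false-alarm rate = 0.720

z(hit rate) = z(0.63) = 0.3319
z(FA) = z(H) − d' = 0.3319 − (-0.25) = 0.5819
false-alarm rate = Φ(0.5819) = 0.7197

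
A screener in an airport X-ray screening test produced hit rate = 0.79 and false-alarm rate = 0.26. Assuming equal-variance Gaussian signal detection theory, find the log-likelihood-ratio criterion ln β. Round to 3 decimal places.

z(H) = 0.8064
z(FA) = -0.6433
ln β = −½·[z(H)² − z(FA)²] = −0.5 × (0.6503 − 0.4138) = -0.11825

ln β = -0.118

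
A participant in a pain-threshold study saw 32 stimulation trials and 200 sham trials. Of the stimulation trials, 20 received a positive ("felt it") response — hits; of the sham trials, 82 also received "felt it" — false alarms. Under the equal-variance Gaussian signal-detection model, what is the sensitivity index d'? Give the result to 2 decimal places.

d' = 0.55

H = 20/32 = 0.6250
FA = 82/200 = 0.4100
Φ⁻¹(H) = Φ⁻¹(0.6250) = 0.319
Φ⁻¹(FA) = Φ⁻¹(0.4100) = -0.228
d' = z(H) − z(FA) = 0.319 − (-0.228) = 0.547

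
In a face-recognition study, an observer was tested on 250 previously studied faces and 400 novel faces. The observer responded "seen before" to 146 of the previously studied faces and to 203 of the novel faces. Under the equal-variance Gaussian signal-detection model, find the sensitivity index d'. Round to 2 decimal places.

d' = 0.19

H = 146/250 = 0.5840
FA = 203/400 = 0.5075
z(H) = 0.2121
z(FA) = 0.0188
d' = z(H) − z(FA) = 0.2121 − 0.0188 = 0.1933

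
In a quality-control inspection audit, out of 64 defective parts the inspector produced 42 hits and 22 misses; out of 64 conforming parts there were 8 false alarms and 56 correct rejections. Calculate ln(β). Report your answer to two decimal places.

ln β = 0.58

H = 42/64 = 0.6562
FA = 8/64 = 0.1250
z(H) = z(0.6562) = 0.402
z(FA) = z(0.1250) = -1.150
ln β = −½·[z(H)² − z(FA)²] = −0.5 × (0.162 − 1.323) = 0.5805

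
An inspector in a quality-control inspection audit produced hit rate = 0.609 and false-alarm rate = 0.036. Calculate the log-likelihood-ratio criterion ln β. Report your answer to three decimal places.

ln β = 1.580

z(H) = 0.2767
z(FA) = -1.7991
ln β = −½·[z(H)² − z(FA)²] = −0.5 × (0.0766 − 3.2368) = 1.5801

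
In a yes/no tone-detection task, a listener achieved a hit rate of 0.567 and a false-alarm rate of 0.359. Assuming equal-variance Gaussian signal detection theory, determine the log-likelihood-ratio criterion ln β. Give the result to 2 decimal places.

ln β = 0.05

Φ⁻¹(0.567) = 0.169, Φ⁻¹(0.359) = -0.361
ln β = −½·[z(H)² − z(FA)²] = −0.5 × (0.029 − 0.130) = 0.0505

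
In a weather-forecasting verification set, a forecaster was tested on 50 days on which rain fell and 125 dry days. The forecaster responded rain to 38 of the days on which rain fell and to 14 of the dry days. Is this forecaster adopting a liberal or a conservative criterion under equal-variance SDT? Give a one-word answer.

z(H) = 0.706, z(FA) = -1.216
c = −½·(z(H) + z(FA)) = 0.255
c > 0 → conservative criterion (biased toward responding “no”).

conservative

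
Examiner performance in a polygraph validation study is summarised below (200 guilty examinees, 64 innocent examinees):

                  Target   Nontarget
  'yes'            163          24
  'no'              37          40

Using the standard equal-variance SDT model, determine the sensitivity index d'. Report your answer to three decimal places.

H = 163/200 = 0.8150
FA = 24/64 = 0.3750
z(H) = 0.8965
z(FA) = -0.3186
d' = z(H) − z(FA) = 0.8965 − (-0.3186) = 1.2151

d' = 1.215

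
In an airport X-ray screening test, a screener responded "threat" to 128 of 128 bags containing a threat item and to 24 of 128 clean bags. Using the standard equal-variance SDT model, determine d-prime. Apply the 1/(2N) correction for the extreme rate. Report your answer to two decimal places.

d-prime = 3.55

The hit rate is 128/128 = 1, so apply the 1/(2N) correction: H → 1 − 1/(2·128) = 0.99609.
z(H) = z(0.99609) = 2.660
z(FA) = z(0.18750) = -0.887
d' = 2.660 − (-0.887) = 3.547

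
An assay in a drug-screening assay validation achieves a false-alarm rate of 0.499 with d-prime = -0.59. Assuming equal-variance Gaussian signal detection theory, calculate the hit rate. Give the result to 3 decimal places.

z(false-alarm rate) = z(0.499) = -0.0025
z(H) = z(FA) + d' = -0.0025 + (-0.59) = -0.5925
hit rate = Φ(-0.5925) = 0.2768

hit rate = 0.277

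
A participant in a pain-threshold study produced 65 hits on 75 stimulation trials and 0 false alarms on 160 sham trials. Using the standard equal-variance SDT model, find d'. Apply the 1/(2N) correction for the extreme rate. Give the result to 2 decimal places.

The false-alarm rate is 0/160 = 0, so apply the 1/(2N) correction: FA → 1/(2·160) = 0.00313.
z(H) = z(0.86667) = 1.111
z(FA) = z(0.00313) = -2.734
d' = 1.111 − (-2.734) = 3.845

d' = 3.85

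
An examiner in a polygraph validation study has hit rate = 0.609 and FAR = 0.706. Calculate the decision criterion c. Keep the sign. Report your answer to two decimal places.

c = -0.41

z(0.609) = 0.277, z(0.706) = 0.542
c = −½·[z(H) + z(FA)] = −0.5 × (0.277 + 0.542) = -0.4095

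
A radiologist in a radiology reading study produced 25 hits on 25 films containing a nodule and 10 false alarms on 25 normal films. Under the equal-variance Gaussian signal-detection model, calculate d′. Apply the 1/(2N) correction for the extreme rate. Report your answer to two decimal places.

The hit rate is 25/25 = 1, so apply the 1/(2N) correction: H → 1 − 1/(2·25) = 0.98000.
z(H) = z(0.98000) = 2.054
z(FA) = z(0.40000) = -0.253
d' = 2.054 − (-0.253) = 2.307

d′ = 2.31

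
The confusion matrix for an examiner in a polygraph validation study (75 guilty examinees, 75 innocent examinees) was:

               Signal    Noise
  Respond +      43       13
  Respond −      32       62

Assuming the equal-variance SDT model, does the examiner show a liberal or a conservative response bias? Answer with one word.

conservative

z(H) = 0.185, z(FA) = -0.941
c = −½·(z(H) + z(FA)) = 0.378
c > 0 → conservative criterion (biased toward responding “no”).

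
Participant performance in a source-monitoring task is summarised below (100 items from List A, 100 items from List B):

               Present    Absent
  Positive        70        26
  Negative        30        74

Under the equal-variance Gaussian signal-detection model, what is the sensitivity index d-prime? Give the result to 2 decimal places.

d-prime = 1.17

H = 70/100 = 0.7000
FA = 26/100 = 0.2600
z(0.7000) = 0.5244, z(0.2600) = -0.6433
d' = z(H) − z(FA) = 0.5244 − (-0.6433) = 1.1677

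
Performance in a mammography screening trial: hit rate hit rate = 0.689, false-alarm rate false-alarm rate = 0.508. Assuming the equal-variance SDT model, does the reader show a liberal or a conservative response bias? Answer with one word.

z(H) = 0.493, z(FA) = 0.020
c = −½·(z(H) + z(FA)) = -0.2565
c < 0 → liberal criterion (biased toward responding “yes”).

liberal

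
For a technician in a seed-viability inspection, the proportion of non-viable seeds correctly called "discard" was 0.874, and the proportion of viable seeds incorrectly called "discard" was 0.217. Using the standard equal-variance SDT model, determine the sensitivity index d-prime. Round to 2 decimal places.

d-prime = 1.93

Φ⁻¹(H) = Φ⁻¹(0.874) = 1.1455
Φ⁻¹(FA) = Φ⁻¹(0.217) = -0.7824
d' = z(H) − z(FA) = 1.1455 − (-0.7824) = 1.9279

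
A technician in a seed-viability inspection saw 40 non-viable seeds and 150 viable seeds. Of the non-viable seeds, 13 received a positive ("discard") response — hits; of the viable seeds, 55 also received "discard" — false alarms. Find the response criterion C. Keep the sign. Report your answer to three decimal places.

C = 0.397

H = 13/40 = 0.3250
FA = 55/150 = 0.3667
z(0.3250) = -0.4538, z(0.3667) = -0.3406
c = −½·[z(H) + z(FA)] = −0.5 × (-0.4538 + (-0.3406)) = 0.3972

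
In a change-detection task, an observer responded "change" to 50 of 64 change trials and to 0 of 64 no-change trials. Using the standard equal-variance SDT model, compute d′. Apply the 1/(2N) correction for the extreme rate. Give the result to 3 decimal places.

d′ = 3.194

The false-alarm rate is 0/64 = 0, so apply the 1/(2N) correction: FA → 1/(2·64) = 0.00781.
z(H) = z(0.78125) = 0.7764
z(FA) = z(0.00781) = -2.4177
d' = 0.7764 − (-2.4177) = 3.1941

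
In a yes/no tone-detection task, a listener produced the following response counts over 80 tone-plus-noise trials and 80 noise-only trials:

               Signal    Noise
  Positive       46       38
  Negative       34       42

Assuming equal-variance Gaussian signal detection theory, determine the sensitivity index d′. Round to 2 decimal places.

H = 46/80 = 0.5750
FA = 38/80 = 0.4750
z(H) = 0.1891
z(FA) = -0.0627
d' = z(H) − z(FA) = 0.1891 − (-0.0627) = 0.2518

d′ = 0.25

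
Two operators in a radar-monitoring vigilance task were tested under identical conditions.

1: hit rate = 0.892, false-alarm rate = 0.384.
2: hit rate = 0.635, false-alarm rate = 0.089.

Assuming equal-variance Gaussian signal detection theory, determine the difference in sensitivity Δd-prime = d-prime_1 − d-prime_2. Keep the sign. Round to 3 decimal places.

1: z(0.892) = 1.2372, z(0.384) = -0.2950, d' = 1.5322
2: z(0.635) = 0.3451, z(0.089) = -1.3469, d' = 1.6920
Δd' = d'_1 − d'_2 = 1.5322 − 1.6920 = -0.1598
2 has the higher sensitivity.

Δd-prime = -0.160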